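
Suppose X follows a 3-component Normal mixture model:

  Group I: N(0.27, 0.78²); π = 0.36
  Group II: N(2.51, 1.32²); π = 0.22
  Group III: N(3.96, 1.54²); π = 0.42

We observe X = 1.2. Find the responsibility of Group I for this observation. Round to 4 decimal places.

P(component k | x) = P(Z=k)·f_k(x) / marginal(x), where marginal(x) = Σ_j P(Z=j)·f_j(x).
Evaluate each component's likelihood at the observed value:
  f_I = (1/(0.78·√(2π)))·exp(−(1.2−0.27)²/(2·0.78²)) = 0.511464·exp(-0.71080) = 0.251258
  f_II = (1/(1.32·√(2π)))·exp(−(1.2−2.51)²/(2·1.32²)) = 0.302229·exp(-0.49245) = 0.1847
  f_III = (1/(1.54·√(2π)))·exp(−(1.2−3.96)²/(2·1.54²)) = 0.259053·exp(-1.60600) = 0.0519889
Weight by the priors:
  P(Z=I)·f_I = 0.36 × 0.251258 = 0.0904528
  P(Z=II)·f_II = 0.22 × 0.1847 = 0.040634
  P(Z=III)·f_III = 0.42 × 0.0519889 = 0.0218353
Marginal: 0.0904528 + 0.040634 + 0.0218353 = 0.152922
P(Group I | the observation) = 0.0904528 / 0.152922 ≈ 0.5915

0.5915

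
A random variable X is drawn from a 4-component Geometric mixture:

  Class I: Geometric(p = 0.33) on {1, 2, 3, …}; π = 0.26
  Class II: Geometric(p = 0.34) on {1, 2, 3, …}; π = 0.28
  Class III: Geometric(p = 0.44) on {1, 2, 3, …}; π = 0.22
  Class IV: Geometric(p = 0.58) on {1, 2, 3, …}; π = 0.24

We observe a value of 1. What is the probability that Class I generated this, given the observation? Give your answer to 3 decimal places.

P(component k | x) = P(Z=k)·f_k(x) / marginal(x), where marginal(x) = Σ_j P(Z=j)·f_j(x).
Component likelihoods at x = 1:
  f_I = 0.33
  f_II = 0.34
  f_III = 0.44
  f_IV = 0.58
Multiply by the mixture weights:
  P(Z=I)·f_I = 0.26 × 0.33 = 0.0858
  P(Z=II)·f_II = 0.28 × 0.34 = 0.0952
  P(Z=III)·f_III = 0.22 × 0.44 = 0.0968
  P(Z=IV)·f_IV = 0.24 × 0.58 = 0.1392
Sum: 0.0858 + 0.0952 + 0.0968 + 0.1392 = 0.417
P(Class I | the observation) ≈ 0.206

0.206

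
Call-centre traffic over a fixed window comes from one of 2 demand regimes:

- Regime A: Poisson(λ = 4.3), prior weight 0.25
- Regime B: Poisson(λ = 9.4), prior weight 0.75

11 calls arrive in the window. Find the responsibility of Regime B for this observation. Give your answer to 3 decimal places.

0.990

Apply Bayes' rule: the posterior for each component is proportional to its prior times its likelihood at x.
Component likelihoods at x = 11 calls:
  p_A = e^(−4.3)·4.3^11/11! = 0.00315886
  p_B = e^(−9.4)·9.4^11/11! = 0.104926
Unnormalised posteriors:
  P(Z=A)·p_A = 0.25 × 0.00315886 = 0.000789716
  P(Z=B)·p_B = 0.75 × 0.104926 = 0.0786944
Normaliser: 0.000789716 + 0.0786944 = 0.0794841
So the posterior for Regime B is 0.0786944 / 0.0794841 ≈ 0.990.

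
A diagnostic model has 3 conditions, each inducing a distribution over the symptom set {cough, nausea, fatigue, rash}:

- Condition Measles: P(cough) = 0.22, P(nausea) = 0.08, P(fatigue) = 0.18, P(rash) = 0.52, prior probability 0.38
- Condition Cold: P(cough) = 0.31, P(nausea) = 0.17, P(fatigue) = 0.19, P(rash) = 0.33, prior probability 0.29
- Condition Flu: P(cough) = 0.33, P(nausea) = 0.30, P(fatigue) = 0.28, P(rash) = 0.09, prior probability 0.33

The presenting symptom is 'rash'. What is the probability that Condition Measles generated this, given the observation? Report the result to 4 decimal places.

The responsibility of component k is π_k f_k(x) divided by Σ_j π_j f_j(x).
Component likelihoods at x = 'rash':
  L_Measles = 0.52
  L_Cold = 0.33
  L_Flu = 0.09
Multiply by the mixture weights:
  π_Measles·L_Measles = 0.38 × 0.52 = 0.1976
  π_Cold·L_Cold = 0.29 × 0.33 = 0.0957
  π_Flu·L_Flu = 0.33 × 0.09 = 0.0297
Sum: 0.1976 + 0.0957 + 0.0297 = 0.323
So the posterior for Condition Measles is 0.1976 / 0.323 ≈ 0.6118.

0.6118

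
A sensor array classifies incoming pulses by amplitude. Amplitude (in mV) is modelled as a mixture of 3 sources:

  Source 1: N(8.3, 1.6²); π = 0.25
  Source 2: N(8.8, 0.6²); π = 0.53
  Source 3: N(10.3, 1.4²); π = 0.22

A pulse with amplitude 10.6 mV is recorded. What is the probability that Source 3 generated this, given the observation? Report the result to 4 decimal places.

0.7013

Apply Bayes' rule: the posterior for each component is proportional to its prior times its likelihood at x.
Component likelihoods at x = 10.6 mV:
  f_1 = 0.0887311
  f_2 = 0.00738641
  f_3 = 0.278491
Unnormalised posteriors:
  π_1·f_1 = 0.25 × 0.0887311 = 0.0221828
  π_2·f_2 = 0.53 × 0.00738641 = 0.0039148
  π_3·f_3 = 0.22 × 0.278491 = 0.061268
Sum: 0.0221828 + 0.0039148 + 0.061268 = 0.0873656
P(Source 3 | 10.6 mV) = 0.061268 / 0.0873656 ≈ 0.7013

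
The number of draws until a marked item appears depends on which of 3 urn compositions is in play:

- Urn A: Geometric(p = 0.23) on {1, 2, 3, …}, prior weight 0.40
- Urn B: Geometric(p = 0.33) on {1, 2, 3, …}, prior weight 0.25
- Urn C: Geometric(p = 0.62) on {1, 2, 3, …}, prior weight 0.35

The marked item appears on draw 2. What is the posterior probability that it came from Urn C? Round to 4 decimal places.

By Bayes' theorem, P(k | x) = π_k f_k(x) / Σ_j π_j f_j(x).
Evaluate each component's likelihood at the observed value:
  L_A = 0.23·(1−0.23)^1 = 0.23·0.77 = 0.1771
  L_B = 0.33·(1−0.33)^1 = 0.33·0.67 = 0.2211
  L_C = 0.62·(1−0.62)^1 = 0.62·0.38 = 0.2356
Weight by the priors:
  π_A·L_A = 0.40 × 0.1771 = 0.07084
  π_B·L_B = 0.25 × 0.2211 = 0.055275
  π_C·L_C = 0.35 × 0.2356 = 0.08246
Denominator: 0.07084 + 0.055275 + 0.08246 = 0.208575
P(Urn C | data) = 0.08246 / 0.208575 ≈ 0.3953

0.3953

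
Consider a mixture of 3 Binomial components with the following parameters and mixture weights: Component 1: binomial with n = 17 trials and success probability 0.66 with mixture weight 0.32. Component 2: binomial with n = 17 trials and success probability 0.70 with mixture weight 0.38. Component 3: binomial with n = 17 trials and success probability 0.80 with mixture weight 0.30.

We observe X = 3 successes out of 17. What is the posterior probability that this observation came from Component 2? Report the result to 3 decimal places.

Apply Bayes' rule: the posterior for each component is proportional to its prior times its likelihood at x.
Evaluate each component's likelihood at the observed value:
  p_1 = C(17,3)·0.66^3·0.34^14 = 680·0.287496·2.7587e-07 = 5.39319e-05
  p_2 = C(17,3)·0.70^3·0.30^14 = 680·0.343·4.78297e-08 = 1.11558e-05
  p_3 = C(17,3)·0.80^3·0.20^14 = 680·0.512·1.6384e-10 = 5.70425e-08
Multiply by the mixture weights:
  w_1·p_1 = 0.32 × 5.39319e-05 = 1.72582e-05
  w_2·p_2 = 0.38 × 1.11558e-05 = 4.2392e-06
  w_3·p_3 = 0.30 × 5.70425e-08 = 1.71128e-08
Evidence: 1.72582e-05 + 4.2392e-06 + 1.71128e-08 = 2.15145e-05
P(Component 2 | the observation) = 4.2392e-06 / 2.15145e-05 ≈ 0.197

0.197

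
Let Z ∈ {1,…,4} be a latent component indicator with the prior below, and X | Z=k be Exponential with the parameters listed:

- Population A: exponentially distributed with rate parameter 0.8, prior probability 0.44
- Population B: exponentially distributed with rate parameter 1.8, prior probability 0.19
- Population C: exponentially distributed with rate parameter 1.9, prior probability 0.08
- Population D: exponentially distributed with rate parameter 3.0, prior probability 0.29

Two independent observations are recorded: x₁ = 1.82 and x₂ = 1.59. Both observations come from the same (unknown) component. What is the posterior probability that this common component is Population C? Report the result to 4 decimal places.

0.0219

By Bayes' theorem, P(k | x) = π_k f_k(x) / Σ_j π_j f_j(x).
Since both observations come from the same component, the likelihood for component k is f_k(x₁)·f_k(x₂).
  L_A = [0.186534] × [0.224216] = 0.0418239
  L_B = [0.0680023] × [0.102878] = 0.00699593
  L_C = [0.0598361] × [0.0926296] = 0.0055426
  L_D = [0.0127607] × [0.0254411] = 0.000324646
Weight by the priors:
  π_A·L_A = 0.44 × 0.0418239 = 0.0184025
  π_B·L_B = 0.19 × 0.00699593 = 0.00132923
  π_C·L_C = 0.08 × 0.0055426 = 0.000443408
  π_D·L_D = 0.29 × 0.000324646 = 9.41473e-05
Marginal: 0.0184025 + 0.00132923 + 0.000443408 + 9.41473e-05 = 0.0202693
Responsibility of Population C: 0.000443408 / 0.0202693 ≈ 0.0219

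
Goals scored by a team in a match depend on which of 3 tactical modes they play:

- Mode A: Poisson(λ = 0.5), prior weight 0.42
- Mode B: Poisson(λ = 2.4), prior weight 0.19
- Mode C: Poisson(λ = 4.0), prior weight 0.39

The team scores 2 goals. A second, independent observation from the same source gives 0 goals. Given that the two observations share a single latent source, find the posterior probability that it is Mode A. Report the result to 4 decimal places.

The responsibility of component k is π_k f_k(x) divided by Σ_j π_j f_j(x).
Since both observations come from the same component, the likelihood for component k is f_k(x₁)·f_k(x₂).
  p_A = [e^(−0.5)·0.5^2/2! = 0.0758163] × [0.606531] = 0.0459849
  p_B = [e^(−2.4)·2.4^2/2! = 0.261268] × [0.090718] = 0.0237017
  p_C = [e^(−4.0)·4.0^2/2! = 0.146525] × [0.0183156] = 0.0026837
Unnormalised posteriors:
  π_A·p_A = 0.42 × 0.0459849 = 0.0193137
  π_B·p_B = 0.19 × 0.0237017 = 0.00450332
  π_C·p_C = 0.39 × 0.0026837 = 0.00104664
Denominator: 0.0193137 + 0.00450332 + 0.00104664 = 0.0248636
So the posterior for Mode A is 0.0193137 / 0.0248636 ≈ 0.7768.

0.7768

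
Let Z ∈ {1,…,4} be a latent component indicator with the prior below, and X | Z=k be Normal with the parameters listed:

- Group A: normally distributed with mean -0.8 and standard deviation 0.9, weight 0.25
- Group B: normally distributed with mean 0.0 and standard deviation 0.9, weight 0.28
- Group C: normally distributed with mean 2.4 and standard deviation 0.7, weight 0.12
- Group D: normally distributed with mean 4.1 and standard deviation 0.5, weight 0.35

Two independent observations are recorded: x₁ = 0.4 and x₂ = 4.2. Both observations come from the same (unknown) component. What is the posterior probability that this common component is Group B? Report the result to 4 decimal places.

Apply Bayes' rule: the posterior for each component is proportional to its prior times its likelihood at x.
Since both observations come from the same component, the likelihood for component k is f_k(x₁)·f_k(x₂).
  f_A = [(1/(0.9·√(2π)))·exp(−(0.4−-0.8)²/(2·0.9²)) = 0.443269·exp(-0.88889) = 0.182233] × [8.80222e-08] = 1.60406e-08
  f_B = [(1/(0.9·√(2π)))·exp(−(0.4−0.0)²/(2·0.9²)) = 0.443269·exp(-0.09877) = 0.401582] × [8.27338e-06] = 3.32244e-06
  f_C = [(1/(0.7·√(2π)))·exp(−(0.4−2.4)²/(2·0.7²)) = 0.569918·exp(-4.08163) = 0.00962014] × [0.0208921] = 0.000200985
  f_D = [(1/(0.5·√(2π)))·exp(−(0.4−4.1)²/(2·0.5²)) = 0.797885·exp(-27.38000) = 1.02555e-12] × [0.782085] = 8.02068e-13
Weight by the priors:
  π_A·f_A = 0.25 × 1.60406e-08 = 4.01015e-09
  π_B·f_B = 0.28 × 3.32244e-06 = 9.30284e-07
  π_C·f_C = 0.12 × 0.000200985 = 2.41182e-05
  π_D·f_D = 0.35 × 8.02068e-13 = 2.80724e-13
Denominator: 4.01015e-09 + 9.30284e-07 + 2.41182e-05 + 2.80724e-13 = 2.50524e-05
Responsibility of Group B: 9.30284e-07 / 2.50524e-05 ≈ 0.0371

0.0371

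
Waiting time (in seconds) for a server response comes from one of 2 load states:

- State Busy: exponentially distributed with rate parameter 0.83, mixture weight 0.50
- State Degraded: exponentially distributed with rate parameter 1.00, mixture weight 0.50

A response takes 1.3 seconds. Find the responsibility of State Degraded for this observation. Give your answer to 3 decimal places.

Posterior ∝ prior × likelihood, so P(k | x) ∝ P(Z=k) f_k(x); normalise over all components.
Evaluate each component's likelihood at the observed value:
  f_Busy = 0.282146
  f_Degraded = 0.272532
Unnormalised posteriors:
  P(Z=Busy)·f_Busy = 0.50 × 0.282146 = 0.141073
  P(Z=Degraded)·f_Degraded = 0.50 × 0.272532 = 0.136266
Denominator: 0.141073 + 0.136266 = 0.277339
Responsibility of State Degraded: 0.136266 / 0.277339 ≈ 0.491

0.491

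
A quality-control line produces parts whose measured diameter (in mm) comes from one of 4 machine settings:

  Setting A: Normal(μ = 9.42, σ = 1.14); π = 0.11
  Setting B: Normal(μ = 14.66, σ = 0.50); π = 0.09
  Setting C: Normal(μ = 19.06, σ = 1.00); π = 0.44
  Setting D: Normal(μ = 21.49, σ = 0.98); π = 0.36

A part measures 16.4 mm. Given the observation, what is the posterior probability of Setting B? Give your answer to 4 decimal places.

The responsibility of component k is P(Z=k) f_k(x) divided by Σ_j P(Z=j) f_j(x).
Evaluate each component's likelihood at the observed value:
  L_A = 2.53176e-09
  L_B = 0.00187154
  L_C = 0.0116001
  L_D = 5.6473e-07
Multiply by the mixture weights:
  P(Z=A)·L_A = 0.11 × 2.53176e-09 = 2.78494e-10
  P(Z=B)·L_B = 0.09 × 0.00187154 = 0.000168439
  P(Z=C)·L_C = 0.44 × 0.0116001 = 0.00510406
  P(Z=D)·L_D = 0.36 × 5.6473e-07 = 2.03303e-07
Denominator: 2.78494e-10 + 0.000168439 + 0.00510406 + 2.03303e-07 = 0.0052727
P(Setting B | data) = 0.000168439 / 0.0052727 ≈ 0.0319

0.0319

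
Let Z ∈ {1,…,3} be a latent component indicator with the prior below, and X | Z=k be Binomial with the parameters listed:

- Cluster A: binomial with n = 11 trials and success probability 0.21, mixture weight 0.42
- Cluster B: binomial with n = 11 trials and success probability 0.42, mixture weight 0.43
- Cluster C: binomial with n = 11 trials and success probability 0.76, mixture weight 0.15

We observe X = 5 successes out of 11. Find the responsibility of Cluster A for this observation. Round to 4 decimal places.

By Bayes' theorem, P(k | x) = π_k f_k(x) / Σ_j π_j f_j(x).
Binomial probabilities:
  L_A = 0.0458671
  L_B = 0.229856
  L_C = 0.022386
Unnormalised posteriors:
  π_A·L_A = 0.42 × 0.0458671 = 0.0192642
  π_B·L_B = 0.43 × 0.229856 = 0.0988382
  π_C·L_C = 0.15 × 0.022386 = 0.00335791
Normaliser: 0.0192642 + 0.0988382 + 0.00335791 = 0.12146
P(Cluster A | x) = 0.0192642 / 0.12146 ≈ 0.1586

0.1586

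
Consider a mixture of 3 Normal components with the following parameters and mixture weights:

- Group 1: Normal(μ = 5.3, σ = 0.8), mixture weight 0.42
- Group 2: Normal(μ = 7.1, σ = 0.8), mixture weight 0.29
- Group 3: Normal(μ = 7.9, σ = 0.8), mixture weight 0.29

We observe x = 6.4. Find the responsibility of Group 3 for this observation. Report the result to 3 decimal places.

0.122

P(component k | x) = π_k·f_k(x) / marginal(x), where marginal(x) = Σ_j π_j·f_j(x).
Component likelihoods at x = 6.4:
  f_1 = (1/(0.8·√(2π)))·exp(−(6.4−5.3)²/(2·0.8²)) = 0.498678·exp(-0.94531) = 0.193765
  f_2 = (1/(0.8·√(2π)))·exp(−(6.4−7.1)²/(2·0.8²)) = 0.498678·exp(-0.38281) = 0.340069
  f_3 = (1/(0.8·√(2π)))·exp(−(6.4−7.9)²/(2·0.8²)) = 0.498678·exp(-1.75781) = 0.0859828
Weight by the priors:
  π_1·f_1 = 0.42 × 0.193765 = 0.0813814
  π_2·f_2 = 0.29 × 0.340069 = 0.0986199
  π_3·f_3 = 0.29 × 0.0859828 = 0.024935
Evidence: 0.0813814 + 0.0986199 + 0.024935 = 0.204936
P(Group 3 | data) ≈ 0.122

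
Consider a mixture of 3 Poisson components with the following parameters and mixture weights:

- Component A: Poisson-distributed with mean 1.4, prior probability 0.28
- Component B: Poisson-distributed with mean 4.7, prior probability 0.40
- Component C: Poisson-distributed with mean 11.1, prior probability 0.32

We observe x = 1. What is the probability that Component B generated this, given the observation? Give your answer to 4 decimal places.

By Bayes' theorem, P(k | x) = P(Z=k) f_k(x) / Σ_j P(Z=j) f_j(x).
Evaluate each component's likelihood at the observed value:
  L_A = e^(−1.4)·1.4^1/1! = 0.345236
  L_B = e^(−4.7)·4.7^1/1! = 0.0427478
  L_C = e^(−11.1)·11.1^1/1! = 0.000167747
Weight by the priors:
  P(Z=A)·L_A = 0.28 × 0.345236 = 0.096666
  P(Z=B)·L_B = 0.40 × 0.0427478 = 0.0170991
  P(Z=C)·L_C = 0.32 × 0.000167747 = 5.3679e-05
Denominator: 0.096666 + 0.0170991 + 5.3679e-05 = 0.113819
Responsibility of Component B: 0.0170991 / 0.113819 ≈ 0.1502

0.1502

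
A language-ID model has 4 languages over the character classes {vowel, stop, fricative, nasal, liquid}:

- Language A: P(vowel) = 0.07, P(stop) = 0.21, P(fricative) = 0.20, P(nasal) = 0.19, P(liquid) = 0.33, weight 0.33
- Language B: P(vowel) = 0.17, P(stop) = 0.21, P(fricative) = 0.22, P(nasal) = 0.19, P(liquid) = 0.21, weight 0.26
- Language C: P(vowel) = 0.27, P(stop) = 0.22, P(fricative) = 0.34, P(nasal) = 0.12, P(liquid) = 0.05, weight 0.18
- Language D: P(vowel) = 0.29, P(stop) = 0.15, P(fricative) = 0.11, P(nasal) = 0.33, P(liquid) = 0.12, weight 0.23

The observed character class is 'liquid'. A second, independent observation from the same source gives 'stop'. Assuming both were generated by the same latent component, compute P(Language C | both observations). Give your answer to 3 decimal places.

0.049

Posterior ∝ prior × likelihood, so P(k | x) ∝ π_k f_k(x); normalise over all components.
Since both observations come from the same component, the likelihood for component k is f_k(x₁)·f_k(x₂).
  L_A = [0.33] × [0.21] = 0.0693
  L_B = [0.21] × [0.21] = 0.0441
  L_C = [0.05] × [0.22] = 0.011
  L_D = [0.12] × [0.15] = 0.018
Prior × likelihood for each component:
  π_A·L_A = 0.33 × 0.0693 = 0.022869
  π_B·L_B = 0.26 × 0.0441 = 0.011466
  π_C·L_C = 0.18 × 0.011 = 0.00198
  π_D·L_D = 0.23 × 0.018 = 0.00414
Denominator: 0.022869 + 0.011466 + 0.00198 + 0.00414 = 0.040455
P(Language C | x₁,x₂) = 0.00198 / 0.040455 ≈ 0.049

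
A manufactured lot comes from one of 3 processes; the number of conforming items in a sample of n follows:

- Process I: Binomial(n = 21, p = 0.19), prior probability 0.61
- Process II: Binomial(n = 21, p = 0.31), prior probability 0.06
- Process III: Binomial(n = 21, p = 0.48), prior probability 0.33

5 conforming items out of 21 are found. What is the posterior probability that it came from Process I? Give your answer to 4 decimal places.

0.8820

Apply Bayes' rule: the posterior for each component is proportional to its prior times its likelihood at x.
Evaluate each component's likelihood at the observed value:
  p_I = C(21,5)·0.19^5·0.81^16 = 20349·0.00024761·0.0343368 = 0.17301
  p_II = C(21,5)·0.31^5·0.69^16 = 20349·0.00286292·0.00263989 = 0.153793
  p_III = C(21,5)·0.48^5·0.52^16 = 20349·0.0254804·2.85794e-05 = 0.0148184
Unnormalised posteriors:
  P(Z=I)·p_I = 0.61 × 0.17301 = 0.105536
  P(Z=II)·p_II = 0.06 × 0.153793 = 0.00922759
  P(Z=III)·p_III = 0.33 × 0.0148184 = 0.00489009
Evidence: 0.105536 + 0.00922759 + 0.00489009 = 0.119654
So the posterior for Process I is 0.105536 / 0.119654 ≈ 0.8820.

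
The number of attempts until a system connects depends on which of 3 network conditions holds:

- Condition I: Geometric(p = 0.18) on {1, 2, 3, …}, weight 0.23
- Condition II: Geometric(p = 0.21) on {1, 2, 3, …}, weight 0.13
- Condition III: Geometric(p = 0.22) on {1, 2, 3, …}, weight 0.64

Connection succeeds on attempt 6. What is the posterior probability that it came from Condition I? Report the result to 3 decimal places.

The responsibility of component k is π_k f_k(x) divided by Σ_j π_j f_j(x).
Component likelihoods at x = 6:
  f_I = 0.18·(1−0.18)^5 = 0.18·0.37074 = 0.0667332
  f_II = 0.21·(1−0.21)^5 = 0.21·0.307706 = 0.0646182
  f_III = 0.22·(1−0.22)^5 = 0.22·0.288717 = 0.0635178
Prior × likelihood for each component:
  π_I·f_I = 0.23 × 0.0667332 = 0.0153486
  π_II·f_II = 0.13 × 0.0646182 = 0.00840036
  π_III·f_III = 0.64 × 0.0635178 = 0.0406514
Denominator: 0.0153486 + 0.00840036 + 0.0406514 = 0.0644004
P(Condition I | the observation) = 0.0153486 / 0.0644004 ≈ 0.238

0.238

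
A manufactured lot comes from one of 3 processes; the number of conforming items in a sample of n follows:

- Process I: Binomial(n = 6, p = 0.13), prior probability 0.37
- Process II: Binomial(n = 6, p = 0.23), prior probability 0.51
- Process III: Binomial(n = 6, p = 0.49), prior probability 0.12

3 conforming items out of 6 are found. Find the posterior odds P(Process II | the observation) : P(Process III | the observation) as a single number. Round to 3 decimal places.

1.513

Posterior odds = (π_i f_i(x)) / (π_j f_j(x)); the normalising sum cancels.
Component likelihoods at x = 3 conforming items out of 6:
  L_I = 0.0289346
  L_II = 0.111093
  L_III = 0.312125
0.0566573 / 0.037455 ≈ 1.513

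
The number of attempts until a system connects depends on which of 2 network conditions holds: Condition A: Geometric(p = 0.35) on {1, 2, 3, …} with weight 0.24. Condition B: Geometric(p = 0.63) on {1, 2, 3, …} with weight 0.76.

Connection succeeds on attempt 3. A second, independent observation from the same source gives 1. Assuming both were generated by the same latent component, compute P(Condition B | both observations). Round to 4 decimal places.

Posterior ∝ prior × likelihood, so P(k | x) ∝ π_k f_k(x); normalise over all components.
Since both observations come from the same component, the likelihood for component k is f_k(x₁)·f_k(x₂).
  f_A = [0.147875] × [0.35] = 0.0517562
  f_B = [0.086247] × [0.63] = 0.0543356
Multiply by the mixture weights:
  π_A·f_A = 0.24 × 0.0517562 = 0.0124215
  π_B·f_B = 0.76 × 0.0543356 = 0.0412951
Marginal: 0.0124215 + 0.0412951 = 0.0537166
P(Condition B | data) ≈ 0.7688

0.7688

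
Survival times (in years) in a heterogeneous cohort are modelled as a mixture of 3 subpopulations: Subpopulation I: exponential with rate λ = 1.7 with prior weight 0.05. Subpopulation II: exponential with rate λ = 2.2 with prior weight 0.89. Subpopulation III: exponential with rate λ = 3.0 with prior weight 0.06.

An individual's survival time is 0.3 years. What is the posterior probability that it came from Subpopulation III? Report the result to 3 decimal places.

Posterior ∝ prior × likelihood, so P(k | x) ∝ P(Z=k) f_k(x); normalise over all components.
Evaluate each component's likelihood at the observed value:
  L_I = 1.7·e^(−1.7·0.3) = 1.7·e^(−0.5100) = 1.02084
  L_II = 2.2·e^(−2.2·0.3) = 2.2·e^(−0.6600) = 1.13707
  L_III = 3.0·e^(−3.0·0.3) = 3.0·e^(−0.9000) = 1.21971
Prior × likelihood for each component:
  P(Z=I)·L_I = 0.05 × 1.02084 = 0.0510421
  P(Z=II)·L_II = 0.89 × 1.13707 = 1.01199
  P(Z=III)·L_III = 0.06 × 1.21971 = 0.0731825
Evidence: 0.0510421 + 1.01199 + 0.0731825 = 1.13622
P(Subpopulation III | x) ≈ 0.064

0.064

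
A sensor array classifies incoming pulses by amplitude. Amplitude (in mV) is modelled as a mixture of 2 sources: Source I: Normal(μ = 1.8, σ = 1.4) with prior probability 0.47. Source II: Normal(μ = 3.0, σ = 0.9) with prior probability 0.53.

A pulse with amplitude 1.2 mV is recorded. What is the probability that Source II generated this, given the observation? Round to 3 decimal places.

0.206

P(component k | x) = P(Z=k)·f_k(x) / marginal(x), where marginal(x) = Σ_j P(Z=j)·f_j(x).
Evaluate each component's likelihood at the observed value:
  L_I = 0.259955
  L_II = 0.05999
Unnormalised posteriors:
  P(Z=I)·L_I = 0.47 × 0.259955 = 0.122179
  P(Z=II)·L_II = 0.53 × 0.05999 = 0.0317947
Denominator: 0.122179 + 0.0317947 = 0.153973
P(Source II | x) = 0.0317947 / 0.153973 ≈ 0.206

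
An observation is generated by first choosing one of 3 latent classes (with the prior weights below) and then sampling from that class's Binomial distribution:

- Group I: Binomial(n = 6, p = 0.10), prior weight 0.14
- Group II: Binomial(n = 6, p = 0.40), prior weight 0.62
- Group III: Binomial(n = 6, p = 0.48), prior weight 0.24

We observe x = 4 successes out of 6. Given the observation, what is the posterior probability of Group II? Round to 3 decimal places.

P(component k | x) = π_k·f_k(x) / marginal(x), where marginal(x) = Σ_j π_j·f_j(x).
Component likelihoods at x = 4 successes out of 6:
  p_I = C(6,4)·0.10^4·0.90^2 = 15·0.0001·0.81 = 0.001215
  p_II = C(6,4)·0.40^4·0.60^2 = 15·0.0256·0.36 = 0.13824
  p_III = C(6,4)·0.48^4·0.52^2 = 15·0.0530842·0.2704 = 0.215309
Multiply by the mixture weights:
  π_I·p_I = 0.14 × 0.001215 = 0.0001701
  π_II·p_II = 0.62 × 0.13824 = 0.0857088
  π_III·p_III = 0.24 × 0.215309 = 0.0516742
Marginal: 0.0001701 + 0.0857088 + 0.0516742 = 0.137553
P(Group II | 4 successes out of 6) ≈ 0.623

0.623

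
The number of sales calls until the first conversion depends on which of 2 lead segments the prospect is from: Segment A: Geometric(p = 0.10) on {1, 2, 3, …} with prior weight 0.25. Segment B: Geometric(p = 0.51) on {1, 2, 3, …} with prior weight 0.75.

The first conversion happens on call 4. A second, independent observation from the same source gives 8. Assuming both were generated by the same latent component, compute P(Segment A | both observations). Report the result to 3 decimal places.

Apply Bayes' rule: the posterior for each component is proportional to its prior times its likelihood at x.
Since both observations come from the same component, the likelihood for component k is f_k(x₁)·f_k(x₂).
  f_A = [0.0729] × [0.0478297] = 0.00348678
  f_B = [0.060001] × [0.00345894] = 0.00020754
Unnormalised posteriors:
  P(Z=A)·f_A = 0.25 × 0.00348678 = 0.000871696
  P(Z=B)·f_B = 0.75 × 0.00020754 = 0.000155655
Marginal: 0.000871696 + 0.000155655 = 0.00102735
P(Segment A | x₁,x₂) = 0.000871696 / 0.00102735 ≈ 0.848

0.848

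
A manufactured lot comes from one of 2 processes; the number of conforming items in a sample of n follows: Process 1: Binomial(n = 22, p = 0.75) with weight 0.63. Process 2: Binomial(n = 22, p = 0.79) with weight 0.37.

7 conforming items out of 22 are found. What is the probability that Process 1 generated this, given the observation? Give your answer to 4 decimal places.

Apply Bayes' rule: the posterior for each component is proportional to its prior times its likelihood at x.
Evaluate each component's likelihood at the observed value:
  f_1 = C(22,7)·0.75^7·0.25^15 = 170544·0.133484·9.31323e-10 = 2.12014e-05
  f_2 = C(22,7)·0.79^7·0.21^15 = 170544·0.192039·6.81223e-11 = 2.23108e-06
Prior × likelihood for each component:
  P(Z=1)·f_1 = 0.63 × 2.12014e-05 = 1.33569e-05
  P(Z=2)·f_2 = 0.37 × 2.23108e-06 = 8.255e-07
Normaliser: 1.33569e-05 + 8.255e-07 = 1.41824e-05
P(Process 1 | 7 conforming items out of 22) ≈ 0.9418

0.9418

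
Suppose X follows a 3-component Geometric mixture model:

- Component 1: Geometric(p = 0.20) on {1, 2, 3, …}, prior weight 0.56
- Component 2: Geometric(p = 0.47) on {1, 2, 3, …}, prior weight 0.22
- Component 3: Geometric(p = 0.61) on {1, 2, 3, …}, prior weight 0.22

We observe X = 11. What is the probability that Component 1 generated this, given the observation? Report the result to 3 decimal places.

0.984

Posterior ∝ prior × likelihood, so P(k | x) ∝ P(Z=k) f_k(x); normalise over all components.
Evaluate each component's likelihood at the observed value:
  f_1 = 0.0214748
  f_2 = 0.000821971
  f_3 = 4.96565e-05
Multiply by the mixture weights:
  P(Z=1)·f_1 = 0.56 × 0.0214748 = 0.0120259
  P(Z=2)·f_2 = 0.22 × 0.000821971 = 0.000180834
  P(Z=3)·f_3 = 0.22 × 4.96565e-05 = 1.09244e-05
Sum: 0.0120259 + 0.000180834 + 1.09244e-05 = 0.0122177
P(Component 1 | data) = 0.0120259 / 0.0122177 ≈ 0.984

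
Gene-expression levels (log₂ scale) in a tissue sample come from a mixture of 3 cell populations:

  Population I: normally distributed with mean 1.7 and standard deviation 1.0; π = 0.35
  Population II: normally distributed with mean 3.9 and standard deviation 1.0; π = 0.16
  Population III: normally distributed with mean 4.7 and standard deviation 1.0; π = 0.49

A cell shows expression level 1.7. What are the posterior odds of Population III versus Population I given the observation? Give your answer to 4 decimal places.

The posterior odds equal the prior odds times the likelihood ratio: (π_i/π_j)·(f_i(x)/f_j(x)).
Normal densities:
  p_I = 0.398942
  p_II = 0.0354746
  p_III = 0.00443185
0.00217161 / 0.13963 ≈ 0.0156

0.0156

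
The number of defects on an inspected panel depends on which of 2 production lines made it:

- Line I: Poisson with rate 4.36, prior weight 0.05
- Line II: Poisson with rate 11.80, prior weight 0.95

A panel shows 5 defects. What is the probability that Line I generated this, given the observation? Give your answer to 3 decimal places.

The responsibility of component k is π_k f_k(x) divided by Σ_j π_j f_j(x).
Evaluate each component's likelihood at the observed value:
  p_I = 0.167775
  p_II = 0.0143072
Multiply by the mixture weights:
  π_I·p_I = 0.05 × 0.167775 = 0.00838875
  π_II·p_II = 0.95 × 0.0143072 = 0.0135918
Sum: 0.00838875 + 0.0135918 = 0.0219806
P(Line I | 5 defects) ≈ 0.382

0.382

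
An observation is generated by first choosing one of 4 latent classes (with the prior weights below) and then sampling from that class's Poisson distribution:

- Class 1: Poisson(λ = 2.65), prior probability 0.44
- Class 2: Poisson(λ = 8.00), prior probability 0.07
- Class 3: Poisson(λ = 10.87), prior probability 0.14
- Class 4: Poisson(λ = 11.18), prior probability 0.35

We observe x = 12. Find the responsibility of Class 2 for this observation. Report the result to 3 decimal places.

Apply Bayes' rule: the posterior for each component is proportional to its prior times its likelihood at x.
Poisson probabilities:
  p_1 = 1.76902e-05
  p_2 = 0.0481268
  p_3 = 0.108053
  p_4 = 0.111059
Multiply by the mixture weights:
  w_1·p_1 = 0.44 × 1.76902e-05 = 7.7837e-06
  w_2·p_2 = 0.07 × 0.0481268 = 0.00336888
  w_3·p_3 = 0.14 × 0.108053 = 0.0151274
  w_4·p_4 = 0.35 × 0.111059 = 0.0388705
Marginal: 7.7837e-06 + 0.00336888 + 0.0151274 + 0.0388705 = 0.0573746
P(Class 2 | 12) = 0.00336888 / 0.0573746 ≈ 0.059

0.059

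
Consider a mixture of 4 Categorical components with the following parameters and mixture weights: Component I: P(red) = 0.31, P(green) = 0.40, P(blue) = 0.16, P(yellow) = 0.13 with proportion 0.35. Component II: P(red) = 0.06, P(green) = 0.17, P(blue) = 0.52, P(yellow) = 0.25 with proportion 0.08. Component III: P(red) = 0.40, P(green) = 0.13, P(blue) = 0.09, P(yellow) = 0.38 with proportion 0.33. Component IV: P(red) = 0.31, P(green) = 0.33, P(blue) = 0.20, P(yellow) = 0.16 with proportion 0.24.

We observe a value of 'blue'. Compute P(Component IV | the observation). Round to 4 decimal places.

0.2738

Posterior ∝ prior × likelihood, so P(k | x) ∝ w_k f_k(x); normalise over all components.
Component likelihoods at x = 'blue':
  L_I = P(blue | comp) = 0.16
  L_II = P(blue | comp) = 0.52
  L_III = P(blue | comp) = 0.09
  L_IV = P(blue | comp) = 0.20
Prior × likelihood for each component:
  w_I·L_I = 0.35 × 0.16 = 0.056
  w_II·L_II = 0.08 × 0.52 = 0.0416
  w_III·L_III = 0.33 × 0.09 = 0.0297
  w_IV·L_IV = 0.24 × 0.2 = 0.048
Denominator: 0.056 + 0.0416 + 0.0297 + 0.048 = 0.1753
So the posterior for Component IV is 0.048 / 0.1753 ≈ 0.2738.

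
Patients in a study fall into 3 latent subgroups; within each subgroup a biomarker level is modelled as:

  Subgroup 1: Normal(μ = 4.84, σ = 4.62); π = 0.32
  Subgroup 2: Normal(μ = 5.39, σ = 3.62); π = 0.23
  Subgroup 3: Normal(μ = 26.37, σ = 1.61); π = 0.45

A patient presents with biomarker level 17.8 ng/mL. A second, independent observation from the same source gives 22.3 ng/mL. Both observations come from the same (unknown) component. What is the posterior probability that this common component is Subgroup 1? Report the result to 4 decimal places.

0.9752

The responsibility of component k is w_k f_k(x) divided by Σ_j w_j f_j(x).
Since both observations come from the same component, the likelihood for component k is f_k(x₁)·f_k(x₂).
  p_1 = [(1/(4.62·√(2π)))·exp(−(17.8−4.84)²/(2·4.62²)) = 0.086351·exp(-3.93456) = 0.00168854] × [6.83692e-05] = 1.15444e-07
  p_2 = [(1/(3.62·√(2π)))·exp(−(17.8−5.39)²/(2·3.62²)) = 0.110205·exp(-5.87620) = 0.000309173] × [2.01317e-06] = 6.22419e-10
  p_3 = [(1/(1.61·√(2π)))·exp(−(17.8−26.37)²/(2·1.61²)) = 0.247790·exp(-14.16707) = 1.74344e-07] × [0.0101484] = 1.76931e-09
Prior × likelihood for each component:
  w_1·p_1 = 0.32 × 1.15444e-07 = 3.69421e-08
  w_2·p_2 = 0.23 × 6.22419e-10 = 1.43156e-10
  w_3·p_3 = 0.45 × 1.76931e-09 = 7.96189e-10
Sum: 3.69421e-08 + 1.43156e-10 + 7.96189e-10 = 3.78814e-08
P(Subgroup 1 | x) ≈ 0.9752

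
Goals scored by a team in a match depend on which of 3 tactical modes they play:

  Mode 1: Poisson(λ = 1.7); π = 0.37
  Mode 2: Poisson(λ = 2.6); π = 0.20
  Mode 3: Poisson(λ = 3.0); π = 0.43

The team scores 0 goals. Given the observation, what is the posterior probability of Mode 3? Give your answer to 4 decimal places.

0.2061

By Bayes' theorem, P(k | x) = P(Z=k) f_k(x) / Σ_j P(Z=j) f_j(x).
Evaluate each component's likelihood at the observed value:
  L_1 = 0.182684
  L_2 = 0.0742736
  L_3 = 0.0497871
Weight by the priors:
  P(Z=1)·L_1 = 0.37 × 0.182684 = 0.0675929
  P(Z=2)·L_2 = 0.20 × 0.0742736 = 0.0148547
  P(Z=3)·L_3 = 0.43 × 0.0497871 = 0.0214084
Marginal: 0.0675929 + 0.0148547 + 0.0214084 = 0.103856
P(Mode 3 | x) ≈ 0.2061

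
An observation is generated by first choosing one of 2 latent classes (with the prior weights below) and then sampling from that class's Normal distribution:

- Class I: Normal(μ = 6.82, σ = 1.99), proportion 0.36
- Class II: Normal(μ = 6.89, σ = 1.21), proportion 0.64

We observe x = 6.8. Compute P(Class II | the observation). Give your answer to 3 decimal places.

Posterior ∝ prior × likelihood, so P(k | x) ∝ π_k f_k(x); normalise over all components.
Normal densities:
  f_I = (1/(1.99·√(2π)))·exp(−(6.8−6.82)²/(2·1.99²)) = 0.200474·exp(-0.00005) = 0.200463
  f_II = (1/(1.21·√(2π)))·exp(−(6.8−6.89)²/(2·1.21²)) = 0.329704·exp(-0.00277) = 0.328794
Multiply by the mixture weights:
  π_I·f_I = 0.36 × 0.200463 = 0.0721668
  π_II·f_II = 0.64 × 0.328794 = 0.210428
Sum: 0.0721668 + 0.210428 = 0.282595
So the posterior for Class II is 0.210428 / 0.282595 ≈ 0.745.

0.745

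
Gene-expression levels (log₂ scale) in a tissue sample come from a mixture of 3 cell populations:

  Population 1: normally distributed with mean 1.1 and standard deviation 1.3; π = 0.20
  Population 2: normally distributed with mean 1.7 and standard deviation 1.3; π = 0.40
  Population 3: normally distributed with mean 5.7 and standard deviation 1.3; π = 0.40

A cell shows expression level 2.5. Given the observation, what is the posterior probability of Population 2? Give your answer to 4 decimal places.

The responsibility of component k is π_k f_k(x) divided by Σ_j π_j f_j(x).
Evaluate each component's likelihood at the observed value:
  p_1 = (1/(1.3·√(2π)))·exp(−(2.5−1.1)²/(2·1.3²)) = 0.306879·exp(-0.57988) = 0.171841
  p_2 = (1/(1.3·√(2π)))·exp(−(2.5−1.7)²/(2·1.3²)) = 0.306879·exp(-0.18935) = 0.253941
  p_3 = (1/(1.3·√(2π)))·exp(−(2.5−5.7)²/(2·1.3²)) = 0.306879·exp(-3.02959) = 0.0148332
Weight by the priors:
  π_1·p_1 = 0.20 × 0.171841 = 0.0343682
  π_2·p_2 = 0.40 × 0.253941 = 0.101577
  π_3·p_3 = 0.40 × 0.0148332 = 0.00593327
Denominator: 0.0343682 + 0.101577 + 0.00593327 = 0.141878
So the posterior for Population 2 is 0.101577 / 0.141878 ≈ 0.7159.

0.7159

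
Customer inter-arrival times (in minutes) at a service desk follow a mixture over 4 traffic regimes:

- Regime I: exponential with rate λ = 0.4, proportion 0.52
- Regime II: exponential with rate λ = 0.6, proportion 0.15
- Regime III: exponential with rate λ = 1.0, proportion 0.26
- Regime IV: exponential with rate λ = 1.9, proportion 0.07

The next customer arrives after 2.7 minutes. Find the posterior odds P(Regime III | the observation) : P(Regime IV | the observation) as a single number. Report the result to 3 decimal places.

Since P(k|x) ∝ π_k f_k(x), the posterior odds are π_i f_i(x) / (π_j f_j(x)).
Component likelihoods at x = 2.7 minutes:
  p_I = 0.135838
  p_II = 0.118739
  p_III = 0.0672055
  p_IV = 0.0112415
0.0174734 / 0.000786903 ≈ 22.205

22.205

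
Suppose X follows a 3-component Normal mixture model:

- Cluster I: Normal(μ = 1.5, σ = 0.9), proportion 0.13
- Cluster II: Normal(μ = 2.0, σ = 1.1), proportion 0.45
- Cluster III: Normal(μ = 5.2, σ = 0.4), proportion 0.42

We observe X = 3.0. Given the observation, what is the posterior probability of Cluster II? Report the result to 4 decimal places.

0.8825

By Bayes' theorem, P(k | x) = π_k f_k(x) / Σ_j π_j f_j(x).
Evaluate each component's likelihood at the observed value:
  p_I = 0.11053
  p_II = 0.239915
  p_III = 2.69244e-07
Prior × likelihood for each component:
  π_I·p_I = 0.13 × 0.11053 = 0.0143689
  π_II·p_II = 0.45 × 0.239915 = 0.107962
  π_III·p_III = 0.42 × 2.69244e-07 = 1.13082e-07
Normaliser: 0.0143689 + 0.107962 + 1.13082e-07 = 0.122331
So the posterior for Cluster II is 0.107962 / 0.122331 ≈ 0.8825.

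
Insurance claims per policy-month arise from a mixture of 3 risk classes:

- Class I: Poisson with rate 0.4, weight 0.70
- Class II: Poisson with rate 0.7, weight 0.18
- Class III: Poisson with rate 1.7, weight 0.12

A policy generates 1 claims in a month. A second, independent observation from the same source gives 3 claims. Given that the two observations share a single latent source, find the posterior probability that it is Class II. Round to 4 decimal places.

By Bayes' theorem, P(k | x) = P(Z=k) f_k(x) / Σ_j P(Z=j) f_j(x).
Since both observations come from the same component, the likelihood for component k is f_k(x₁)·f_k(x₂).
  L_I = [e^(−0.4)·0.4^1/1! = 0.268128] × [0.00715008] = 0.00191714
  L_II = [e^(−0.7)·0.7^1/1! = 0.34761] × [0.0283881] = 0.00986799
  L_III = [e^(−1.7)·1.7^1/1! = 0.310562] × [0.149587] = 0.0464561
Multiply by the mixture weights:
  P(Z=I)·L_I = 0.70 × 0.00191714 = 0.001342
  P(Z=II)·L_II = 0.18 × 0.00986799 = 0.00177624
  P(Z=III)·L_III = 0.12 × 0.0464561 = 0.00557474
Denominator: 0.001342 + 0.00177624 + 0.00557474 = 0.00869297
So the posterior for Class II is 0.00177624 / 0.00869297 ≈ 0.2043.

0.2043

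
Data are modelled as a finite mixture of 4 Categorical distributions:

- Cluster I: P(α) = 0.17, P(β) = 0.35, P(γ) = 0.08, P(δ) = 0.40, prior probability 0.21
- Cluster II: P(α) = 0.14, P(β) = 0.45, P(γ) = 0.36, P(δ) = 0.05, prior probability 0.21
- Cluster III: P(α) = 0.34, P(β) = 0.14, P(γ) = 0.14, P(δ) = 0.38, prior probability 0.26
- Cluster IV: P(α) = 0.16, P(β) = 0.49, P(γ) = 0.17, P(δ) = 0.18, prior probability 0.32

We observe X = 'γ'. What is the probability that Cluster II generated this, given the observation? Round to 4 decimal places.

Apply Bayes' rule: the posterior for each component is proportional to its prior times its likelihood at x.
Component likelihoods at x = 'γ':
  L_I = P(γ | comp) = 0.08
  L_II = P(γ | comp) = 0.36
  L_III = P(γ | comp) = 0.14
  L_IV = P(γ | comp) = 0.17
Weight by the priors:
  P(Z=I)·L_I = 0.21 × 0.08 = 0.0168
  P(Z=II)·L_II = 0.21 × 0.36 = 0.0756
  P(Z=III)·L_III = 0.26 × 0.14 = 0.0364
  P(Z=IV)·L_IV = 0.32 × 0.17 = 0.0544
Normaliser: 0.0168 + 0.0756 + 0.0364 + 0.0544 = 0.1832
So the posterior for Cluster II is 0.0756 / 0.1832 ≈ 0.4127.

0.4127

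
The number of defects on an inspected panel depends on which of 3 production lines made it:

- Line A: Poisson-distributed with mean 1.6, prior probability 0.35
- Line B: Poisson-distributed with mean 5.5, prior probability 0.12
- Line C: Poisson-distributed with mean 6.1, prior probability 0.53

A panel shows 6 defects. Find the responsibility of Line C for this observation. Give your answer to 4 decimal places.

0.8058

The responsibility of component k is π_k f_k(x) divided by Σ_j π_j f_j(x).
Poisson probabilities:
  L_A = 0.00470453
  L_B = 0.157117
  L_C = 0.160491
Multiply by the mixture weights:
  π_A·L_A = 0.35 × 0.00470453 = 0.00164659
  π_B·L_B = 0.12 × 0.157117 = 0.0188541
  π_C·L_C = 0.53 × 0.160491 = 0.0850601
Denominator: 0.00164659 + 0.0188541 + 0.0850601 = 0.105561
P(Line C | the observation) ≈ 0.8058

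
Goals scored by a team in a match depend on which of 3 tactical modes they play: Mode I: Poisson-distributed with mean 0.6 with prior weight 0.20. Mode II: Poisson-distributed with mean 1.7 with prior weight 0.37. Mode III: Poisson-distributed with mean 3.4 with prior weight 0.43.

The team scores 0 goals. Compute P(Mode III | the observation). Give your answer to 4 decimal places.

By Bayes' theorem, P(k | x) = P(Z=k) f_k(x) / Σ_j P(Z=j) f_j(x).
Component likelihoods at x = 0 goals:
  p_I = 0.548812
  p_II = 0.182684
  p_III = 0.0333733
Multiply by the mixture weights:
  P(Z=I)·p_I = 0.20 × 0.548812 = 0.109762
  P(Z=II)·p_II = 0.37 × 0.182684 = 0.0675929
  P(Z=III)·p_III = 0.43 × 0.0333733 = 0.0143505
Sum: 0.109762 + 0.0675929 + 0.0143505 = 0.191706
P(Mode III | the observation) = 0.0143505 / 0.191706 ≈ 0.0749

0.0749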